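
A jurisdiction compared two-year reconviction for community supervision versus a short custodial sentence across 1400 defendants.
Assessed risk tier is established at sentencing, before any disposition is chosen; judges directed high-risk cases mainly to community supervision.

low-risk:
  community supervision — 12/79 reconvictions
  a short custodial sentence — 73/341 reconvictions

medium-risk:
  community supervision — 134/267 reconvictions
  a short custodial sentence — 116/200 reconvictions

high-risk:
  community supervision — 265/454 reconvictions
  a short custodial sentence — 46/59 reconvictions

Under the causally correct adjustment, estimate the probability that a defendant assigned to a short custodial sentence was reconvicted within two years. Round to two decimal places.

Since assessed risk tier is a pre-existing factor (not a product of the disposition) and it affects the outcome on its own, it is a confounder. The stratified rates, not the pooled rate, identify the causal effect.
Standardising a short custodial sentence to the population assessed risk tier mix: 0.300·73/341 + 0.334·116/200 + 0.366·46/59 = 0.543.

0.54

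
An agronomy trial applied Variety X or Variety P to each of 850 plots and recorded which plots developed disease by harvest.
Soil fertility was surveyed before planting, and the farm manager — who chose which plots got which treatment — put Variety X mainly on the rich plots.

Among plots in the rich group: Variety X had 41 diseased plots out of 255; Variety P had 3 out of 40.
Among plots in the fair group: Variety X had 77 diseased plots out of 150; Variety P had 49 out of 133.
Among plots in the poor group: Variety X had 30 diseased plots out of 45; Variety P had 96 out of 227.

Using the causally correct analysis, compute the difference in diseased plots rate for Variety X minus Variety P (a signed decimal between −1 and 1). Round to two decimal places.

+0.16

Within every soil fertility level Variety P has the lower rate, yet pooled Variety X does — Simpson's reversal.
Soil fertility is set before the variety has any effect — it is not caused by the variety — and it independently drives the outcome. That makes it a confounder, so the causal comparison is within soil fertility levels.
Adjusting over the population distribution of soil fertility: 0.347·(0.161−0.075) + 0.333·(0.513−0.368) + 0.320·(0.667−0.423) = +0.156.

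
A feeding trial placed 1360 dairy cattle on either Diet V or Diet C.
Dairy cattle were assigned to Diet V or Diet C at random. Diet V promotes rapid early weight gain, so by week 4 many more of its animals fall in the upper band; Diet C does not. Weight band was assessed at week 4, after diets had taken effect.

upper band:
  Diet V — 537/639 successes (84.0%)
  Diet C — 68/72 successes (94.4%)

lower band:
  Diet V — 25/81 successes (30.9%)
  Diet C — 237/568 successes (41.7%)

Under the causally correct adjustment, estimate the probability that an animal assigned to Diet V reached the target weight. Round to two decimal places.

Week-4 weight band is downstream of the diet. One should not condition on a consequence of treatment, so the overall rates are the right comparison.
So P(outcome | do(Diet V)) is just the pooled rate for Diet V: 562/720 = 0.781.

0.78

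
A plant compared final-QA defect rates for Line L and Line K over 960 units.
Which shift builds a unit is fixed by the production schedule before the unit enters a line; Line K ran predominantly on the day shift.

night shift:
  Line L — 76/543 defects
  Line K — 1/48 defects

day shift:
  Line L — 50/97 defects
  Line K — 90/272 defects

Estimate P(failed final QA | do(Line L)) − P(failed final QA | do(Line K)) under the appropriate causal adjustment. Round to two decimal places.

The stratified and pooled comparisons disagree (Line K wins within each shift; Line L wins overall), so the answer turns on the causal role of shift.
Nothing the line does changes shift; the imbalance is an allocation artefact. With shift also predicting the outcome, the pooled figure is confounded, and the within-stratum comparison is the causal one.
Adjusting over the population distribution of shift: 0.616·(0.140−0.021) + 0.384·(0.515−0.331) = +0.144.

+0.14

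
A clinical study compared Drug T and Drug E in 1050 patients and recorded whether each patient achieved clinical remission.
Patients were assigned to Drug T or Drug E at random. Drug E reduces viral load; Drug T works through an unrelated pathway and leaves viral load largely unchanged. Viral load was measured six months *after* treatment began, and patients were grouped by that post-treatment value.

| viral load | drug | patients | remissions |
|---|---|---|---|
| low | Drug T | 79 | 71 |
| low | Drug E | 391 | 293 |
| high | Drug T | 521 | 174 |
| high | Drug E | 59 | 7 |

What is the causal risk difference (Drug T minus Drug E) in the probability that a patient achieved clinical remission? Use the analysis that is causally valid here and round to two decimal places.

-0.26

Stratifying would compare drugs among patients the drugs themselves sorted into viral load groups — a form of selection on an intermediate. The unconditioned pooled rates give the total causal effect.
The causal difference is the pooled difference: 0.408 − 0.667 = -0.258.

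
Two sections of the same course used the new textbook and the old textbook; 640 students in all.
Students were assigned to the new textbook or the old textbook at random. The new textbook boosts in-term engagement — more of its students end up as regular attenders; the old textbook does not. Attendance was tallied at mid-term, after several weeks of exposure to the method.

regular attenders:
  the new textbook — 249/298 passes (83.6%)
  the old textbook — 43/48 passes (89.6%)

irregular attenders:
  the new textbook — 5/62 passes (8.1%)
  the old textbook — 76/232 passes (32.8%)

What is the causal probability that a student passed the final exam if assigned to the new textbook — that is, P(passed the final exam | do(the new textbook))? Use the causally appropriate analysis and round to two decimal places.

0.71

the old textbook is higher inside every mid-term attendance stratum but the new textbook is higher in aggregate. Whether to stratify depends on how mid-term attendance relates to the teaching method.
Mid-term attendance lies on the pathway teaching method → mid-term attendance → outcome, so adjusting for it blocks the indirect effect. For the total causal effect of teaching method, use the unadjusted pooled rates.
So P(outcome | do(the new textbook)) is just the pooled rate for the new textbook: 254/360 = 0.706.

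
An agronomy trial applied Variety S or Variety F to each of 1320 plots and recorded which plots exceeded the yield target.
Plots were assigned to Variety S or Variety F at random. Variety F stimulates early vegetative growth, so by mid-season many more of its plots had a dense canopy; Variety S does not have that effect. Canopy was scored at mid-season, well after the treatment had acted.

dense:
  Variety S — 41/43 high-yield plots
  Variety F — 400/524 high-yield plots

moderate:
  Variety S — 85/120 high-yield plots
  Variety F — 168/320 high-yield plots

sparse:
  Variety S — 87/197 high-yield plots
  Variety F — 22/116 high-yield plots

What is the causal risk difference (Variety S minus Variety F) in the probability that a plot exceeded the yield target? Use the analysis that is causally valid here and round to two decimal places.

The distribution of mid-season canopy is itself part of what the variety does — it is an intermediate outcome. Holding it fixed would remove that part of the effect; the total effect is the pooled difference.
The causal difference is the pooled difference: 0.592 − 0.615 = -0.023.

-0.02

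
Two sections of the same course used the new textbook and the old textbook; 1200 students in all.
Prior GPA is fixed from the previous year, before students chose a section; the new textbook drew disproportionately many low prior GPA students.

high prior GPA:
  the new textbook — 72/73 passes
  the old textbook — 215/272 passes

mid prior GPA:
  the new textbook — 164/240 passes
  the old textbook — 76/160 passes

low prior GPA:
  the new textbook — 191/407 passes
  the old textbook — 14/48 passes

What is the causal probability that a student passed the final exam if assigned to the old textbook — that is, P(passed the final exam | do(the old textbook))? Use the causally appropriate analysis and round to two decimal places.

0.50

Within every prior GPA band level the new textbook has the higher rate, yet pooled the old textbook does — Simpson's reversal.
The imbalance in prior GPA band arose from how students were allocated, not from anything the teaching method did; and prior GPA band independently affects the outcome. The pooled gap is confounded — condition on prior GPA band.
Standardising the old textbook to the population prior GPA band mix: 0.287·215/272 + 0.333·76/160 + 0.379·14/48 = 0.496.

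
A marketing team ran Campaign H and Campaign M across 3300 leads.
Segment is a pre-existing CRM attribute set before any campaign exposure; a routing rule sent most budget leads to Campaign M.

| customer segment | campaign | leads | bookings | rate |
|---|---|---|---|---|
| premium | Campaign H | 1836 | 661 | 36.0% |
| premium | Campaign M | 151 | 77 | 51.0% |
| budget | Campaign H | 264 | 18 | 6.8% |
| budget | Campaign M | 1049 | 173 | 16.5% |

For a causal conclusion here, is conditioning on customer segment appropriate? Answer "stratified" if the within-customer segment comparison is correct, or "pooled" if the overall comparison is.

stratified

Here customer segment is a common cause — it drives both which campaign a case falls under and the outcome. The crude comparison mixes populations; the stratum-specific rates are the causally relevant ones.
Within each level — premium: 36.0% vs 51.0%; budget: 6.8% vs 16.5% — Campaign M is higher every time.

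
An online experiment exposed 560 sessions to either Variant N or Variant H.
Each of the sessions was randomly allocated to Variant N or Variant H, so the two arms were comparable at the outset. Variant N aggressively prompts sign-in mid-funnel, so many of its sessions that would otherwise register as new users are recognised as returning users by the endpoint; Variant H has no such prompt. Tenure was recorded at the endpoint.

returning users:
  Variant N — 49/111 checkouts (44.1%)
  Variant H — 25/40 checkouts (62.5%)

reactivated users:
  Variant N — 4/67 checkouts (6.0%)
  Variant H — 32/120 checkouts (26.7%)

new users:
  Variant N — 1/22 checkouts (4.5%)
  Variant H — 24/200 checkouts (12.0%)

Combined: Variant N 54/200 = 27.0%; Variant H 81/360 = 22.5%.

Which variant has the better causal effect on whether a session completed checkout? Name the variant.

Variant N

Variant H is higher inside every user tenure stratum but Variant N is higher in aggregate. Whether to stratify depends on how user tenure relates to the variant.
Stratifying would compare variants among sessions the variants themselves sorted into user tenure groups — a form of selection on an intermediate. The unconditioned pooled rates give the total causal effect.
Pooled: Variant N 27.0% vs Variant H 22.5%; Variant N is higher overall.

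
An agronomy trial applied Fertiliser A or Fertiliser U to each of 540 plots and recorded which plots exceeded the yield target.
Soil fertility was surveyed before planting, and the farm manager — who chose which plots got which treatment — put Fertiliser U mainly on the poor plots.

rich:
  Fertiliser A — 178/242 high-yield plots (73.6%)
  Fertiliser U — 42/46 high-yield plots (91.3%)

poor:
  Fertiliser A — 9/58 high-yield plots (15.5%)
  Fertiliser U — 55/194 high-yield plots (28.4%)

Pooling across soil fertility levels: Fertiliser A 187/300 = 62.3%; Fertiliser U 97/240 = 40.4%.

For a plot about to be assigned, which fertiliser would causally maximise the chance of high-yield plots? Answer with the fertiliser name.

Fertiliser U

Soil fertility satisfies the back-door criterion: it is not a descendant of the fertiliser, and it blocks the spurious path from fertiliser to outcome. Adjusting for it (i.e., using the within-soil fertility rates) gives the causal effect.
Within each level — rich: 73.6% vs 91.3%; poor: 15.5% vs 28.4% — Fertiliser U is higher every time.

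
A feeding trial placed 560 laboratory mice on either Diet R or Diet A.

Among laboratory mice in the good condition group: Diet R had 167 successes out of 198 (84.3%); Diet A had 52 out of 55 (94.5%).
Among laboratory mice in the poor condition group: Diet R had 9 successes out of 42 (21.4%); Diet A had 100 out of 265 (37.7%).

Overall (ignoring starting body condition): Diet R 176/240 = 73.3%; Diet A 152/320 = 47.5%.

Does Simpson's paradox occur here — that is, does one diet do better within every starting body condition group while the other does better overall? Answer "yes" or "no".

yes

Within each starting body condition level (good condition 84.3% vs 94.5%; poor condition 21.4% vs 37.7%), Diet A has the higher rate every time. Pooled: 73.3% vs 47.5% — Diet R has the higher rate overall. The two comparisons disagree.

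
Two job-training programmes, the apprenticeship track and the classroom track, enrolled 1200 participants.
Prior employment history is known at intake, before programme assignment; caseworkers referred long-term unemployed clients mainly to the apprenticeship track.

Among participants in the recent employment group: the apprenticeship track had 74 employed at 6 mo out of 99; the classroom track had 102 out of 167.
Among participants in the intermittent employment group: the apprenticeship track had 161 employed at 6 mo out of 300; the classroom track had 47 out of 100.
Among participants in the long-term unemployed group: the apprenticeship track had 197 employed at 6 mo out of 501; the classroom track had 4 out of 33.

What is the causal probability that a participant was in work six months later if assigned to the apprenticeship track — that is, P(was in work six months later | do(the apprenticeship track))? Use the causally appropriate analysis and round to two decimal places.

Here prior employment history is a common cause — it drives both which programme a case falls under and the outcome. The crude comparison mixes populations; the stratum-specific rates are the causally relevant ones.
Standardising the apprenticeship track to the population prior employment history mix: 0.222·74/99 + 0.333·161/300 + 0.445·197/501 = 0.520.

0.52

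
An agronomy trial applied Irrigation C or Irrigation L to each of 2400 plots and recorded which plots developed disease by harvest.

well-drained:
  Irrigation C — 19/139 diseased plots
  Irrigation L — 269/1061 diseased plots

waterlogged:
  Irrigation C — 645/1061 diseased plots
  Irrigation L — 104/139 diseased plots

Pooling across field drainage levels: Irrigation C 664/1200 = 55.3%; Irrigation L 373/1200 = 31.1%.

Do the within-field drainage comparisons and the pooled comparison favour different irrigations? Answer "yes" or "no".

Within each field drainage level (well-drained 13.7% vs 25.4%; waterlogged 60.8% vs 74.8%), Irrigation C has the lower rate every time. Pooled: 55.3% vs 31.1% — Irrigation L has the lower rate overall. The two comparisons disagree.

yes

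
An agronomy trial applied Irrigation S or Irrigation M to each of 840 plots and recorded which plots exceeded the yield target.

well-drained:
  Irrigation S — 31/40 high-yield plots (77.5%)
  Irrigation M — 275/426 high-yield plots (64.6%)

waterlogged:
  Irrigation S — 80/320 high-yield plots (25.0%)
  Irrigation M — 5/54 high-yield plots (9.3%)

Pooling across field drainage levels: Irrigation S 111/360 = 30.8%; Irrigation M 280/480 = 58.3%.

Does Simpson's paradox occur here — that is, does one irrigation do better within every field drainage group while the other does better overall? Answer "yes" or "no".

Within each field drainage level (well-drained 77.5% vs 64.6%; waterlogged 25.0% vs 9.3%), Irrigation S has the higher rate every time. Pooled: 30.8% vs 58.3% — Irrigation M has the higher rate overall. The two comparisons disagree.

yes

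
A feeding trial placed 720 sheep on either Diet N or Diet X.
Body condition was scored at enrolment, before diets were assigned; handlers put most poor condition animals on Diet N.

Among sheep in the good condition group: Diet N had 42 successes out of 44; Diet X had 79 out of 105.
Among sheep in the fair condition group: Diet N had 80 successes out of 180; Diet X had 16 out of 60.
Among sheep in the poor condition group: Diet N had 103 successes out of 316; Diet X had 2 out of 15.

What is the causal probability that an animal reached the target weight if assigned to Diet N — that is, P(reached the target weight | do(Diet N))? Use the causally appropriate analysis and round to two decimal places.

0.50

Diet N is higher inside every starting body condition stratum but Diet X is higher in aggregate. Whether to stratify depends on how starting body condition relates to the diet.
Here starting body condition is a common cause — it drives both which diet a case falls under and the outcome. The crude comparison mixes populations; the stratum-specific rates are the causally relevant ones.
Standardising Diet N to the population starting body condition mix: 0.207·42/44 + 0.333·80/180 + 0.460·103/316 = 0.496.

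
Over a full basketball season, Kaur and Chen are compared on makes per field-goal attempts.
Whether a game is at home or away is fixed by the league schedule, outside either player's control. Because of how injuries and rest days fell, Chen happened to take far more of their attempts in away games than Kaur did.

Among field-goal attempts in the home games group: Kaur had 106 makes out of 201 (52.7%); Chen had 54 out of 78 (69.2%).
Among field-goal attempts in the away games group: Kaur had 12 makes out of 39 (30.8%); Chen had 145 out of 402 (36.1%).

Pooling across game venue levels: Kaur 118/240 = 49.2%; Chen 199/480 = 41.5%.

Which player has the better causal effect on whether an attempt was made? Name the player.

Chen

Within every game venue level Chen has the higher rate, yet pooled Kaur does — Simpson's reversal.
Since game venue is a pre-existing factor (not a product of the player) and it affects the outcome on its own, it is a confounder. The stratified rates, not the pooled rate, identify the causal effect.
Within each level — home games: 52.7% vs 69.2%; away games: 30.8% vs 36.1% — Chen is higher every time.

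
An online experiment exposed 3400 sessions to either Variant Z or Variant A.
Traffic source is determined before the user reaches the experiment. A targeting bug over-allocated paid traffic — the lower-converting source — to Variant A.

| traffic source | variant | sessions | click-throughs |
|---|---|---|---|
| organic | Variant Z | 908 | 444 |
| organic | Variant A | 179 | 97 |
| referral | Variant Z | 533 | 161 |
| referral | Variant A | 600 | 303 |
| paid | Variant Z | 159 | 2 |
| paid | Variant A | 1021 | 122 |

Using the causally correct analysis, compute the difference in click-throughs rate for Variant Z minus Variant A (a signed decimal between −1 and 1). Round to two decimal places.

-0.12

Within every traffic source level Variant A has the higher rate, yet pooled Variant Z does — Simpson's reversal.
Traffic source differs across variants for reasons unrelated to any effect of the variant itself, and it separately predicts the outcome — a classic confounder. We must compare within traffic source levels.
Adjusting over the population distribution of traffic source: 0.320·(0.489−0.542) + 0.333·(0.302−0.505) + 0.347·(0.013−0.119) = -0.122.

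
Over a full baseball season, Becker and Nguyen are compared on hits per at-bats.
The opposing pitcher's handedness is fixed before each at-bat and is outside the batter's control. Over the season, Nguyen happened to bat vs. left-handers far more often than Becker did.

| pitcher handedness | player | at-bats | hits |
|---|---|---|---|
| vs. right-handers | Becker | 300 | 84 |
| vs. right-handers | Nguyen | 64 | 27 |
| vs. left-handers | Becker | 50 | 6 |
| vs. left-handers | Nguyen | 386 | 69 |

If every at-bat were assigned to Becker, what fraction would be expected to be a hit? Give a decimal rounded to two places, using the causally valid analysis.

0.19

Nguyen is higher inside every pitcher handedness stratum but Becker is higher in aggregate. Whether to stratify depends on how pitcher handedness relates to the player.
Here pitcher handedness is a common cause — it drives both which player a case falls under and the outcome. The crude comparison mixes populations; the stratum-specific rates are the causally relevant ones.
Standardising Becker to the population pitcher handedness mix: 0.455·84/300 + 0.545·6/50 = 0.193.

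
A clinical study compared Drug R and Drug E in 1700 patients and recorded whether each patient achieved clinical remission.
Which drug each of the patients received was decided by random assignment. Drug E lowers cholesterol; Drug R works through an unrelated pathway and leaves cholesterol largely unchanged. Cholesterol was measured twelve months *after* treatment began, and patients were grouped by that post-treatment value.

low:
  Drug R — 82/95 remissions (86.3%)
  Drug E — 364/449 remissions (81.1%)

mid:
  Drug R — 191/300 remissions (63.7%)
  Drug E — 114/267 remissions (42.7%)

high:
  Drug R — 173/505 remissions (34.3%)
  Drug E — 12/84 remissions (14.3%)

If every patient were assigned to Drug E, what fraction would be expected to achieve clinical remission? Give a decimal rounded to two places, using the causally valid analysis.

0.61

Cholesterol is downstream of the drug. One should not condition on a consequence of treatment, so the overall rates are the right comparison.
So P(outcome | do(Drug E)) is just the pooled rate for Drug E: 490/800 = 0.613.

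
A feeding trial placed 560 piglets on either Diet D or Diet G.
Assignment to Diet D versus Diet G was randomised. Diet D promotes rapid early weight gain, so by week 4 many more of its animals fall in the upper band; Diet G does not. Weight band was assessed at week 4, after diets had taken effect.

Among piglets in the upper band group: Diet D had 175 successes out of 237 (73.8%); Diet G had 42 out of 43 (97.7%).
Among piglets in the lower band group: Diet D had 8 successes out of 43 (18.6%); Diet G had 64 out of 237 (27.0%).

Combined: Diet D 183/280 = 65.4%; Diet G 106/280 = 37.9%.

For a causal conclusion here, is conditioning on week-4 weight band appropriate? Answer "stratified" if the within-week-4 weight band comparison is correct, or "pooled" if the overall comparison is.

pooled

The week-4 weight band-specific comparison favours Diet G throughout, but the pooled figures favour Diet D. The question is whether to condition on week-4 weight band.
Week-4 weight band is downstream of the diet. One should not condition on a consequence of treatment, so the overall rates are the right comparison.
Pooled: Diet D 65.4% vs Diet G 37.9%; Diet D is higher overall.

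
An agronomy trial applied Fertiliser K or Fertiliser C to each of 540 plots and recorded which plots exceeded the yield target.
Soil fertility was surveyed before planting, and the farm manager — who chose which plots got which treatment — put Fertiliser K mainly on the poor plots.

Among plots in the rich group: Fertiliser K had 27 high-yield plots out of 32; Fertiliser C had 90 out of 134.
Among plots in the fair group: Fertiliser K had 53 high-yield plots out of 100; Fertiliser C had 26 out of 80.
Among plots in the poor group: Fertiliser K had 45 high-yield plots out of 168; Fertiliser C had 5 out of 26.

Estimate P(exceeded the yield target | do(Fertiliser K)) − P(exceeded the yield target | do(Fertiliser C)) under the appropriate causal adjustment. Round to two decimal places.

+0.15

The soil fertility-specific comparison favours Fertiliser K throughout, but the pooled figures favour Fertiliser C. The question is whether to condition on soil fertility.
The imbalance in soil fertility arose from how plots were allocated, not from anything the fertiliser did; and soil fertility independently affects the outcome. The pooled gap is confounded — condition on soil fertility.
Adjusting over the population distribution of soil fertility: 0.307·(0.844−0.672) + 0.333·(0.530−0.325) + 0.359·(0.268−0.192) = +0.148.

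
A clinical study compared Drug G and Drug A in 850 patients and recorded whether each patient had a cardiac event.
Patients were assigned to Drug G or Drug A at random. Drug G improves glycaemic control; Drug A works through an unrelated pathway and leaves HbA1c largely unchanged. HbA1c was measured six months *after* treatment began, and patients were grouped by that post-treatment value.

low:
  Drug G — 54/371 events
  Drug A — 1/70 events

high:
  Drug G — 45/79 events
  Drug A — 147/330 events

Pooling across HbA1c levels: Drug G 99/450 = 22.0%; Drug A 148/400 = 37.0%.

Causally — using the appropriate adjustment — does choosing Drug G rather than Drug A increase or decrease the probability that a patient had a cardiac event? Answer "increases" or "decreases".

decreases

The stratified and pooled comparisons disagree (Drug A wins within each HbA1c; Drug G wins overall), so the answer turns on the causal role of HbA1c.
HbA1c is recorded after the drug and is itself shifted by it — it sits on the causal path from drug to outcome. Conditioning on a mediator would strip out part of the effect we want; the pooled comparison gives the total causal effect.
Pooled: Drug G 22.0% vs Drug A 37.0%; Drug G is lower overall.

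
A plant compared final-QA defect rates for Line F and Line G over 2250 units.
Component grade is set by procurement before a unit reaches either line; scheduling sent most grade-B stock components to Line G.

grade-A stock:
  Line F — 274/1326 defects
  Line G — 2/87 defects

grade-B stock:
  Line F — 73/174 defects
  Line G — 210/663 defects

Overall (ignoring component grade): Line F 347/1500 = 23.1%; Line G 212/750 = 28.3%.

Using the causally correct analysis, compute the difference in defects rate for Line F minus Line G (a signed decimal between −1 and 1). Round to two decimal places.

The stratified and pooled comparisons disagree (Line G wins within each component grade; Line F wins overall), so the answer turns on the causal role of component grade.
Component grade differs across lines for reasons unrelated to any effect of the line itself, and it separately predicts the outcome — a classic confounder. We must compare within component grade levels.
Adjusting over the population distribution of component grade: 0.628·(0.207−0.023) + 0.372·(0.420−0.317) = +0.154.

+0.15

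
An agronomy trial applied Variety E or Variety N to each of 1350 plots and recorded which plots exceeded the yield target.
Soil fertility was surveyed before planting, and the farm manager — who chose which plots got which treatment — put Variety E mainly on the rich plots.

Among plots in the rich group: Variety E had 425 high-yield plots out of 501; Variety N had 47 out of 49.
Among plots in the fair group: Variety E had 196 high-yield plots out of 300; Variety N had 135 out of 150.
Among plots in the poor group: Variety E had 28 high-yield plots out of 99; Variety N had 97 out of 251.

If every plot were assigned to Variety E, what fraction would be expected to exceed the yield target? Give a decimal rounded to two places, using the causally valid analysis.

The soil fertility-specific comparison favours Variety N throughout, but the pooled figures favour Variety E. The question is whether to condition on soil fertility.
The imbalance in soil fertility arose from how plots were allocated, not from anything the variety did; and soil fertility independently affects the outcome. The pooled gap is confounded — condition on soil fertility.
Standardising Variety E to the population soil fertility mix: 0.407·425/501 + 0.333·196/300 + 0.259·28/99 = 0.637.

0.64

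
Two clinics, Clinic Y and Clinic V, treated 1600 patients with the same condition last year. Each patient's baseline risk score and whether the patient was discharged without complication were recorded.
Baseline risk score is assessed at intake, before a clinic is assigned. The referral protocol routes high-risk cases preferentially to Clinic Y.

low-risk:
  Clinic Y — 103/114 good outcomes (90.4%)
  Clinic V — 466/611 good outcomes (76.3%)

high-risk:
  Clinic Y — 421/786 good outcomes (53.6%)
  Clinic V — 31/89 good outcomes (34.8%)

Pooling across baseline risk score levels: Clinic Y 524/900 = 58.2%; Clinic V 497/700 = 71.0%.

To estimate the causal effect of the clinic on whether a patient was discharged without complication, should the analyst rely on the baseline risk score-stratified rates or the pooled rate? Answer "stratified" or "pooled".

Clinic Y is higher inside every baseline risk score stratum but Clinic V is higher in aggregate. Whether to stratify depends on how baseline risk score relates to the clinic.
Nothing the clinic does changes baseline risk score; the imbalance is an allocation artefact. With baseline risk score also predicting the outcome, the pooled figure is confounded, and the within-stratum comparison is the causal one.
Within each level — low-risk: 90.4% vs 76.3%; high-risk: 53.6% vs 34.8% — Clinic Y is higher every time.

stratified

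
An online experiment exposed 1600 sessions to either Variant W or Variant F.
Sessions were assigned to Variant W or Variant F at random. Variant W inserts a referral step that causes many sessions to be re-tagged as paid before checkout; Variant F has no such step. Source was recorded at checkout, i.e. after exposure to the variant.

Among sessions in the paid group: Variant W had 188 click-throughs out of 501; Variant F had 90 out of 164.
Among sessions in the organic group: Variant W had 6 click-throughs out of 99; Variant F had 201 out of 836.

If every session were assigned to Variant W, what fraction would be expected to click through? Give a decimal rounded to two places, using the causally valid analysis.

0.32

Traffic source lies on the pathway variant → traffic source → outcome, so adjusting for it blocks the indirect effect. For the total causal effect of variant, use the unadjusted pooled rates.
So P(outcome | do(Variant W)) is just the pooled rate for Variant W: 194/600 = 0.323.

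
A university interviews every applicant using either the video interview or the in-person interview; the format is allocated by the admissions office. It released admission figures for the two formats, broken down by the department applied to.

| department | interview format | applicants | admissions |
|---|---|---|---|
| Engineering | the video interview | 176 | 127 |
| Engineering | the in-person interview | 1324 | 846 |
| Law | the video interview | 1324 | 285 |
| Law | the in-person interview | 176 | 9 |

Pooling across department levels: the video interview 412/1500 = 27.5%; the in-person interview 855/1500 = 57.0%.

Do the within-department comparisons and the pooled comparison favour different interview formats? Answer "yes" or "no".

Within each department level (Engineering 72.2% vs 63.9%; Law 21.5% vs 5.1%), the video interview has the higher rate every time. Pooled: 27.5% vs 57.0% — the in-person interview has the higher rate overall. The two comparisons disagree.

yes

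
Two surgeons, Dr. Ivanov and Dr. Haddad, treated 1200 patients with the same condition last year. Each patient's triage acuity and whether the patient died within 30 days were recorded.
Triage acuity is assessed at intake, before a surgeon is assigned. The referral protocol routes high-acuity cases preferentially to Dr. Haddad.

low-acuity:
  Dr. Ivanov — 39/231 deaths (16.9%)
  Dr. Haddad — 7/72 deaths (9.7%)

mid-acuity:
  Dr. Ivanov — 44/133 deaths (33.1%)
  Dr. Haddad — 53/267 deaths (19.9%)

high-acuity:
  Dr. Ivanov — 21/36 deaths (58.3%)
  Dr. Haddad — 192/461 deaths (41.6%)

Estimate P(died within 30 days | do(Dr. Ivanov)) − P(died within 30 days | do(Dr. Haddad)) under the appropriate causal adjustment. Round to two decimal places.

The stratified and pooled comparisons disagree (Dr. Haddad wins within each triage acuity; Dr. Ivanov wins overall), so the answer turns on the causal role of triage acuity.
Since triage acuity is a pre-existing factor (not a product of the surgeon) and it affects the outcome on its own, it is a confounder. The stratified rates, not the pooled rate, identify the causal effect.
Adjusting over the population distribution of triage acuity: 0.253·(0.169−0.097) + 0.333·(0.331−0.199) + 0.414·(0.583−0.416) = +0.131.

+0.13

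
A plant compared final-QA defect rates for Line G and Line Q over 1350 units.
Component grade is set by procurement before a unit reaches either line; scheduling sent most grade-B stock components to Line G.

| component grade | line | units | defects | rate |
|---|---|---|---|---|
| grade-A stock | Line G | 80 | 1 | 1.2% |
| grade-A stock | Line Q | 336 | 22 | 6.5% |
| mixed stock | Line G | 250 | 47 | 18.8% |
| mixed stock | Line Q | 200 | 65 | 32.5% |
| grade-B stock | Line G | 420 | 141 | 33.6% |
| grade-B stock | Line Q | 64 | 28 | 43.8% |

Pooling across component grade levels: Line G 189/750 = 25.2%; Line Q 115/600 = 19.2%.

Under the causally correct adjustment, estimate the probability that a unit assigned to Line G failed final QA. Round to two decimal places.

Component grade is set before the line has any effect — it is not caused by the line — and it independently drives the outcome. That makes it a confounder, so the causal comparison is within component grade levels.
Standardising Line G to the population component grade mix: 0.308·1/80 + 0.333·47/250 + 0.359·141/420 = 0.187.

0.19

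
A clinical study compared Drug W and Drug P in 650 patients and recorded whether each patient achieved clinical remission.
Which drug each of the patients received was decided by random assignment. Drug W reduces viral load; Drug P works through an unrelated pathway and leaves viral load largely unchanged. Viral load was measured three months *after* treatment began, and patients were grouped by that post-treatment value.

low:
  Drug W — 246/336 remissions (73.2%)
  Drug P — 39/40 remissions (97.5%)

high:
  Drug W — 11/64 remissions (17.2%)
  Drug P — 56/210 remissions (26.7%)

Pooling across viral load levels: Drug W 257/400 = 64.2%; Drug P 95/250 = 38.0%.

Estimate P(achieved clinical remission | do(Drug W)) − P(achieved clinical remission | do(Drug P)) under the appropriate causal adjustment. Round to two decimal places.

+0.26

Viral load is downstream of the drug. One should not condition on a consequence of treatment, so the overall rates are the right comparison.
The causal difference is the pooled difference: 0.642 − 0.380 = +0.263.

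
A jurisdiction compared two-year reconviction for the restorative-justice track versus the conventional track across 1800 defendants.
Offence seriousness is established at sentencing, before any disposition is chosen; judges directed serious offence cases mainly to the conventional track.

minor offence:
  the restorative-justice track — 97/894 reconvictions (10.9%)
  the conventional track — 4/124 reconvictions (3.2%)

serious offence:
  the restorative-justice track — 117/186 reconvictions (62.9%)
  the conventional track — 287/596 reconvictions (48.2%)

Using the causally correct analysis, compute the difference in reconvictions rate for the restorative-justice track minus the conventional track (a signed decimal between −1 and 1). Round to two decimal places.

+0.11

The offence seriousness-specific comparison favours the conventional track throughout, but the pooled figures favour the restorative-justice track. The question is whether to condition on offence seriousness.
The imbalance in offence seriousness arose from how defendants were allocated, not from anything the disposition did; and offence seriousness independently affects the outcome. The pooled gap is confounded — condition on offence seriousness.
Adjusting over the population distribution of offence seriousness: 0.566·(0.109−0.032) + 0.434·(0.629−0.482) = +0.107.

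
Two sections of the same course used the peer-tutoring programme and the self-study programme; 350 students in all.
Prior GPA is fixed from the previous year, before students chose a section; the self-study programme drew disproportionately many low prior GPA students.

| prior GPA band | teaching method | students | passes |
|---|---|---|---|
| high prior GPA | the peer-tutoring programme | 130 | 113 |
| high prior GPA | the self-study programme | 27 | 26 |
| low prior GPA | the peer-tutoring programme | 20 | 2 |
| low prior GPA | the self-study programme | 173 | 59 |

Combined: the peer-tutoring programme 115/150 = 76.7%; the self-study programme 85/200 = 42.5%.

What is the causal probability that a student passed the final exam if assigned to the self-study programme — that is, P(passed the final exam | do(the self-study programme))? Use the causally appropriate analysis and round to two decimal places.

The stratified and pooled comparisons disagree (the self-study programme wins within each prior GPA band; the peer-tutoring programme wins overall), so the answer turns on the causal role of prior GPA band.
Nothing the teaching method does changes prior GPA band; the imbalance is an allocation artefact. With prior GPA band also predicting the outcome, the pooled figure is confounded, and the within-stratum comparison is the causal one.
Standardising the self-study programme to the population prior GPA band mix: 0.449·26/27 + 0.551·59/173 = 0.620.

0.62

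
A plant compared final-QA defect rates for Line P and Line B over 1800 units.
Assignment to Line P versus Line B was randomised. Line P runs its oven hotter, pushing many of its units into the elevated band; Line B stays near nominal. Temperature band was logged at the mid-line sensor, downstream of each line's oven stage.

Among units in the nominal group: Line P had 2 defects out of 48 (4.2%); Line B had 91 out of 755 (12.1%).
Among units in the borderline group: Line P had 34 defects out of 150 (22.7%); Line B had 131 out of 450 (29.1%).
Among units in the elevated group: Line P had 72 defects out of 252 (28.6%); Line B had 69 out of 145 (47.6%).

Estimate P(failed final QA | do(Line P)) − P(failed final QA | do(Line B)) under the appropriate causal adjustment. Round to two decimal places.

Because the line influences in-process temperature band, in-process temperature band is a post-treatment mediator, not a confounder. Stratifying on it would bias the estimate; the causal effect is the crude pooled difference.
The causal difference is the pooled difference: 0.240 − 0.216 = +0.024.

+0.02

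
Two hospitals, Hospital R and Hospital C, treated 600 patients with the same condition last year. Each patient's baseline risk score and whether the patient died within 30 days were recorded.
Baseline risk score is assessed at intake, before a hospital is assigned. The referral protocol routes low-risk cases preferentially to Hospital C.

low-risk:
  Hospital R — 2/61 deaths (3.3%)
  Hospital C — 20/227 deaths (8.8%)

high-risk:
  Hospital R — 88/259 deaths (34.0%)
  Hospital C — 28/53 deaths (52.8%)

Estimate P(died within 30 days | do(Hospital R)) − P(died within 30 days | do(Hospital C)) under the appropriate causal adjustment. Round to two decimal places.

-0.12

Here baseline risk score is a common cause — it drives both which hospital a case falls under and the outcome. The crude comparison mixes populations; the stratum-specific rates are the causally relevant ones.
Adjusting over the population distribution of baseline risk score: 0.480·(0.033−0.088) + 0.520·(0.340−0.528) = -0.125.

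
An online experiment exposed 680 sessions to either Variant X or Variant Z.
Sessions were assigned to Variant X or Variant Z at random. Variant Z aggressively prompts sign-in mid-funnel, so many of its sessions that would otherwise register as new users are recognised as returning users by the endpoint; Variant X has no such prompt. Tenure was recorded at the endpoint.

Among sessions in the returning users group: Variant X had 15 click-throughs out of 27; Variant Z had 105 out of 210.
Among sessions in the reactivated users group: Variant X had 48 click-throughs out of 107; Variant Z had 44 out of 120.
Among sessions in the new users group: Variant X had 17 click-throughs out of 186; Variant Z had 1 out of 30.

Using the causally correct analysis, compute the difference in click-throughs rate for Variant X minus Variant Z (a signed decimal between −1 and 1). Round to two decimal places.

The distribution of user tenure is itself part of what the variant does — it is an intermediate outcome. Holding it fixed would remove that part of the effect; the total effect is the pooled difference.
The causal difference is the pooled difference: 0.250 − 0.417 = -0.167.

-0.17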